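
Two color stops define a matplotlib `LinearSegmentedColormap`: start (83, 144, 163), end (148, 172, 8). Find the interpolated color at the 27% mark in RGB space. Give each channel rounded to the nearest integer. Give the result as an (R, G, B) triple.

27% corresponds to t = 0.27.
R = 83 + 0.27 × (148 − 83) = 83 + 0.27 × 65 = 100.55 → 101
G = 144 + 0.27 × (172 − 144) = 144 + 0.27 × 28 = 151.56 → 152
B = 163 + 0.27 × (8 − 163) = 163 + 0.27 × -155 = 121.15 → 121

(101, 152, 121)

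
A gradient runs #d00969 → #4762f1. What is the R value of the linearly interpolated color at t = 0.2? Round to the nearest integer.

181

R₁ = 208 (from #d00969), R₂ = 71 (from #4762f1).
R = 208 + 0.2 × (71 − 208) = 180.6 → 181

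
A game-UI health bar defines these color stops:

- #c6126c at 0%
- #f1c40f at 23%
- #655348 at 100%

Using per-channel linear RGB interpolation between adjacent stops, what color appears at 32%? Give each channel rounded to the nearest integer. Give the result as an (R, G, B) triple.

(225, 183, 22)

32% lies between the 23% and 100% stops, so the local fraction is t = (32 − 23)/(100 − 23) = 9/77 ≈ 0.1169.
#f1c40f → (241, 196, 15); #655348 → (101, 83, 72).
R = 241 + 0.1169 × (101 − 241) = 224.634 → 225
G = 196 + 0.1169 × (83 − 196) = 182.79 → 183
B = 15 + 0.1169 × (72 − 15) = 21.663 → 22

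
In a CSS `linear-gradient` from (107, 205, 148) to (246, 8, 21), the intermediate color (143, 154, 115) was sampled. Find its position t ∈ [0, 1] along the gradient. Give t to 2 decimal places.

Invert the lerp on the G channel (largest span, 197): t = (154 − 205) / (8 − 205) = -51/-197 = 0.25888.
Check on R: (143 − 107)/(246 − 107) = 0.259 ✓

0.26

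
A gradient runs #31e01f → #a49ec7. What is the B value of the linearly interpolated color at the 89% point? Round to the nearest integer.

181

B₁ = 31 (from #31e01f), B₂ = 199 (from #a49ec7).
B = 31 + 0.89 × (199 − 31) = 180.52 → 181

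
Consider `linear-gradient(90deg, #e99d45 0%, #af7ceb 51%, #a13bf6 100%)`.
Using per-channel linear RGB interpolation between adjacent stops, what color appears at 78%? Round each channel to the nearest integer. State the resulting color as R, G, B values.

78% lies between the 51% and 100% stops, so the local fraction is t = (78 − 51)/(100 − 51) = 27/49 ≈ 0.551.
#af7ceb → (175, 124, 235); #a13bf6 → (161, 59, 246).
R = 175 + 0.551 × (161 − 175) = 167.286 → 167
G = 124 + 0.551 × (59 − 124) = 88.185 → 88
B = 235 + 0.551 × (246 − 235) = 241.061 → 241

(167, 88, 241)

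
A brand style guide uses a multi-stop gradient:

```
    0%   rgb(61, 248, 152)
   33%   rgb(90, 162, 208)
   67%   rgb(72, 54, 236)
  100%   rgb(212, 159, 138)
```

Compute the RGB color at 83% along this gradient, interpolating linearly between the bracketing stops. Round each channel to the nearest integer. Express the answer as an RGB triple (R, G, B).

(140, 105, 188)

83% lies between the 67% and 100% stops, so the local fraction is t = (83 − 67)/(100 − 67) = 16/33 ≈ 0.4848.
R = 72 + 0.4848 × (212 − 72) = 139.872 → 140
G = 54 + 0.4848 × (159 − 54) = 104.904 → 105
B = 236 + 0.4848 × (138 − 236) = 188.49 → 188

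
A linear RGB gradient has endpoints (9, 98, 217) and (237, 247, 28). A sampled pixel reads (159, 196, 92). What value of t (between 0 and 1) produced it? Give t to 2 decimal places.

Invert the lerp on the R channel (largest span, 228): t = (159 − 9) / (237 − 9) = 150/228 = 0.65789.
Check on G: (196 − 98)/(247 − 98) = 0.6577 ✓

0.66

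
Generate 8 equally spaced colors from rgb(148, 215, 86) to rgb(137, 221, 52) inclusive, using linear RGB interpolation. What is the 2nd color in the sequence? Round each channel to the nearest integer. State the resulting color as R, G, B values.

(146, 216, 81)

With 8 swatches and endpoints inclusive, swatch 2 sits at t = (2 − 1)/(8 − 1) = 1/7 ≈ 0.1429.
R = 148 + 0.1429 × (137 − 148) = 146.428 → 146
G = 215 + 0.1429 × (221 − 215) = 215.857 → 216
B = 86 + 0.1429 × (52 − 86) = 81.141 → 81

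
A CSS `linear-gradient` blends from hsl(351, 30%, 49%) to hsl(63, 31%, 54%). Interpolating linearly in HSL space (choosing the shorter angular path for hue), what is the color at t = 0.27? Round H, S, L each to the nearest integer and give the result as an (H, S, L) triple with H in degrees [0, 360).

(10, 30, 50)

Hue: 63 − 351 = -288°, but |-288| > 180 so the shorter arc goes the other way: Δh = -288 + 360 = 72°.
H = 351 + 0.27 × (72) = 370.44 → 370 → 370 mod 360 = 10°
S = 30 + 0.27 × (31 − 30) = 30.27 → 30%
L = 49 + 0.27 × (54 − 49) = 50.35 → 50%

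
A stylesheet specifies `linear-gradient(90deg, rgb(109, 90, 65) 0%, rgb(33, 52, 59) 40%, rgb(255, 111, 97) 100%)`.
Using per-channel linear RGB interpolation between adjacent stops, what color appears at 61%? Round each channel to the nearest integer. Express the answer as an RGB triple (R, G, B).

61% lies between the 40% and 100% stops, so the local fraction is t = (61 − 40)/(100 − 40) = 21/60 ≈ 0.35.
R = 33 + 0.35 × (255 − 33) = 110.7 → 111
G = 52 + 0.35 × (111 − 52) = 72.65 → 73
B = 59 + 0.35 × (97 − 59) = 72.3 → 72

(111, 73, 72)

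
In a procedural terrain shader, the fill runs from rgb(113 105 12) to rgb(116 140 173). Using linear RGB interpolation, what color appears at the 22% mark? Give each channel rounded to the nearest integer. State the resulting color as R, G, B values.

(114, 113, 47)

22% corresponds to t = 0.22.
R = 113 + 0.22 × (116 − 113) = 113 + 0.22 × 3 = 113.66 → 114
G = 105 + 0.22 × (140 − 105) = 105 + 0.22 × 35 = 112.7 → 113
B = 12 + 0.22 × (173 − 12) = 12 + 0.22 × 161 = 47.42 → 47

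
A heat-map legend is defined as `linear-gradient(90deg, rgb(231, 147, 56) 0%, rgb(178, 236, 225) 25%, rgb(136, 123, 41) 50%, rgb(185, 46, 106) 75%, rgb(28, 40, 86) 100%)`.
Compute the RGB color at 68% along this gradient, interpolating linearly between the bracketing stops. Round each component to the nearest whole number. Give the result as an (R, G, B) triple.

68% lies between the 50% and 75% stops, so the local fraction is t = (68 − 50)/(75 − 50) = 18/25 ≈ 0.72.
R = 136 + 0.72 × (185 − 136) = 171.28 → 171
G = 123 + 0.72 × (46 − 123) = 67.56 → 68
B = 41 + 0.72 × (106 − 41) = 87.8 → 88

(171, 68, 88)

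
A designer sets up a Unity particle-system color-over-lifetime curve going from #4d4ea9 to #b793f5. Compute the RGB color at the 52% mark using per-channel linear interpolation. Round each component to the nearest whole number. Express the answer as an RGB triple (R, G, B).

#4d4ea9 → (77, 78, 169); #b793f5 → (183, 147, 245).
52% corresponds to t = 0.52.
R = 77 + 0.52 × (183 − 77) = 77 + 0.52 × 106 = 132.12 → 132
G = 78 + 0.52 × (147 − 78) = 78 + 0.52 × 69 = 113.88 → 114
B = 169 + 0.52 × (245 − 169) = 169 + 0.52 × 76 = 208.52 → 209

(132, 114, 209)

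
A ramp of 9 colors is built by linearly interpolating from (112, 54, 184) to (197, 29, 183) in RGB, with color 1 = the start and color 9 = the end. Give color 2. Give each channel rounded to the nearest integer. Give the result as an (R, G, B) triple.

With 9 swatches and endpoints inclusive, swatch 2 sits at t = (2 − 1)/(9 − 1) = 1/8 ≈ 0.125.
R = 112 + 0.125 × (197 − 112) = 122.625 → 123
G = 54 + 0.125 × (29 − 54) = 50.875 → 51
B = 184 + 0.125 × (183 − 184) = 183.875 → 184

(123, 51, 184)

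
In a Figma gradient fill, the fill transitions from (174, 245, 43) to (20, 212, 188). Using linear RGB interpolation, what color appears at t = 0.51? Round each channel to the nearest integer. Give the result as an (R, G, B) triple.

(95, 228, 117)

R = 174 + 0.51 × (20 − 174) = 174 + 0.51 × -154 = 95.46 → 95
G = 245 + 0.51 × (212 − 245) = 245 + 0.51 × -33 = 228.17 → 228
B = 43 + 0.51 × (188 − 43) = 43 + 0.51 × 145 = 116.95 → 117
So the blended color is (95, 228, 117), about #5fe475.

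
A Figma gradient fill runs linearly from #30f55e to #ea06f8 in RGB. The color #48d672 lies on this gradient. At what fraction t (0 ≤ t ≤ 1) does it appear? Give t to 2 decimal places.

0.13

Invert the lerp on the G channel (largest span, 239): t = (214 − 245) / (6 − 245) = -31/-239 = 0.12971.
Check on R: (72 − 48)/(234 − 48) = 0.129 ✓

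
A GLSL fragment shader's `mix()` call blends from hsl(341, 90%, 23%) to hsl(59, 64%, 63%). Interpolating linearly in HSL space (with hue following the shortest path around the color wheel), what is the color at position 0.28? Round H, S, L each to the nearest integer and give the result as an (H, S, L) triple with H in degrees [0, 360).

(3, 83, 34)

Hue: 59 − 341 = -282°, but |-282| > 180 so the shorter arc goes the other way: Δh = -282 + 360 = 78°.
H = 341 + 0.28 × (78) = 362.84 → 363 → 363 mod 360 = 3°
S = 90 + 0.28 × (64 − 90) = 82.72 → 83%
L = 23 + 0.28 × (63 − 23) = 34.2 → 34%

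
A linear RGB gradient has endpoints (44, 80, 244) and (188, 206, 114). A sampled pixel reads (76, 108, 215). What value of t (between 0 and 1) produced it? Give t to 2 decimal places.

0.22

Invert the lerp on the R channel (largest span, 144): t = (76 − 44) / (188 − 44) = 32/144 = 0.22222.
Check on G: (108 − 80)/(206 − 80) = 0.2222 ✓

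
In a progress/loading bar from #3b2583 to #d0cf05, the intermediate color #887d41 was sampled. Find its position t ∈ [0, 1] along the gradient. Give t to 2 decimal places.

Invert the lerp on the G channel (largest span, 170): t = (125 − 37) / (207 − 37) = 88/170 = 0.51765.
Check on R: (136 − 59)/(208 − 59) = 0.5168 ✓

0.52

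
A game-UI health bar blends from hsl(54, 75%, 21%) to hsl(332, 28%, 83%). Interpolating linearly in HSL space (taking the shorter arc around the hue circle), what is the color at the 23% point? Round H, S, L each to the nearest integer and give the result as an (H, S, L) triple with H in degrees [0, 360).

Hue: 332 − 54 = 278°, but |278| > 180 so the shorter arc goes the other way: Δh = 278 − 360 = -82°.
H = 54 + 0.23 × (-82) = 35.14 → 35°
S = 75 + 0.23 × (28 − 75) = 64.19 → 64%
L = 21 + 0.23 × (83 − 21) = 35.26 → 35%

(35, 64, 35)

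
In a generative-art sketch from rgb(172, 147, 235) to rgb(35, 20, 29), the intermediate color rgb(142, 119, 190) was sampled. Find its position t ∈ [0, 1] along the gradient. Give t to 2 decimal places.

0.22

Invert the lerp on the B channel (largest span, 206): t = (190 − 235) / (29 − 235) = -45/-206 = 0.21845.
Check on R: (142 − 172)/(35 − 172) = 0.219 ✓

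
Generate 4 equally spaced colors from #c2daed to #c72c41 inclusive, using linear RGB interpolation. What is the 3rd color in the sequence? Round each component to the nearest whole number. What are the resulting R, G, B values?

With 4 swatches and endpoints inclusive, swatch 3 sits at t = (3 − 1)/(4 − 1) = 2/3 ≈ 0.6667.
#c2daed → (194, 218, 237); #c72c41 → (199, 44, 65).
R = 194 + 0.6667 × (199 − 194) = 197.333 → 197
G = 218 + 0.6667 × (44 − 218) = 101.994 → 102
B = 237 + 0.6667 × (65 − 237) = 122.328 → 122

(197, 102, 122)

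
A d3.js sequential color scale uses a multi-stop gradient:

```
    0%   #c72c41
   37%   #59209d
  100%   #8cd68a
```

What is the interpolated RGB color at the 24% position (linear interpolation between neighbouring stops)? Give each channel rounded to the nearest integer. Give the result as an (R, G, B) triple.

24% lies between the 0% and 37% stops, so the local fraction is t = (24 − 0)/(37 − 0) = 24/37 ≈ 0.6486.
#c72c41 → (199, 44, 65); #59209d → (89, 32, 157).
R = 199 + 0.6486 × (89 − 199) = 127.654 → 128
G = 44 + 0.6486 × (32 − 44) = 36.217 → 36
B = 65 + 0.6486 × (157 − 65) = 124.671 → 125

(128, 36, 125)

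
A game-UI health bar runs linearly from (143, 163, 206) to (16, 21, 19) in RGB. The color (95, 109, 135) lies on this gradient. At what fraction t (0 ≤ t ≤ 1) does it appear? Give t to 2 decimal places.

Invert the lerp on the B channel (largest span, 187): t = (135 − 206) / (19 − 206) = -71/-187 = 0.37968.
Check on R: (95 − 143)/(16 − 143) = 0.378 ✓

0.38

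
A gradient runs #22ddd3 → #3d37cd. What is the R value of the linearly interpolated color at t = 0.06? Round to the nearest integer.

R₁ = 34 (from #22ddd3), R₂ = 61 (from #3d37cd).
R = 34 + 0.06 × (61 − 34) = 35.62 → 36

36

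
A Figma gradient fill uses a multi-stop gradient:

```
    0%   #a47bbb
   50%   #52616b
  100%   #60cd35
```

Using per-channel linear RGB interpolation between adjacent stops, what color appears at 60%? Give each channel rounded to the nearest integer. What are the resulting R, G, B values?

60% lies between the 50% and 100% stops, so the local fraction is t = (60 − 50)/(100 − 50) = 10/50 ≈ 0.2.
#52616b → (82, 97, 107); #60cd35 → (96, 205, 53).
R = 82 + 0.2 × (96 − 82) = 84.8 → 85
G = 97 + 0.2 × (205 − 97) = 118.6 → 119
B = 107 + 0.2 × (53 − 107) = 96.2 → 96

(85, 119, 96)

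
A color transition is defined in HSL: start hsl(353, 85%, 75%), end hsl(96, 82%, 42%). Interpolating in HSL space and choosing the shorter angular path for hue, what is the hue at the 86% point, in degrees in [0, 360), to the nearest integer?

Hue: 96 − 353 = -257°, but |-257| > 180 so the shorter arc goes the other way: Δh = -257 + 360 = 103°.
H = 353 + 0.86 × (103) = 441.58 → 442 → 442 mod 360 = 82°

82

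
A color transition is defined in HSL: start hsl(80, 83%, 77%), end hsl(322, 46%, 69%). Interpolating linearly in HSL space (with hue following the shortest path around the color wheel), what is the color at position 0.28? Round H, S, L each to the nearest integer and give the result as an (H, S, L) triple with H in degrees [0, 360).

(47, 73, 75)

Hue: 322 − 80 = 242°, but |242| > 180 so the shorter arc goes the other way: Δh = 242 − 360 = -118°.
H = 80 + 0.28 × (-118) = 46.96 → 47°
S = 83 + 0.28 × (46 − 83) = 72.64 → 73%
L = 77 + 0.28 × (69 − 77) = 74.76 → 75%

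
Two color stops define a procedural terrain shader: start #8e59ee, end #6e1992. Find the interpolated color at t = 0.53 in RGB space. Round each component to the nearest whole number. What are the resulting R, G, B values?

(125, 55, 189)

#8e59ee → (142, 89, 238); #6e1992 → (110, 25, 146).
R = 142 + 0.53 × (110 − 142) = 142 + 0.53 × -32 = 125.04 → 125
G = 89 + 0.53 × (25 − 89) = 89 + 0.53 × -64 = 55.08 → 55
B = 238 + 0.53 × (146 − 238) = 238 + 0.53 × -92 = 189.24 → 189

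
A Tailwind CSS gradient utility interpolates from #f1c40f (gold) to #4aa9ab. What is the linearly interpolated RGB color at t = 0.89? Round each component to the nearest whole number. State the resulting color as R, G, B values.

(92, 172, 154)

#f1c40f → (241, 196, 15); #4aa9ab → (74, 169, 171).
R = 241 + 0.89 × (74 − 241) = 241 + 0.89 × -167 = 92.37 → 92
G = 196 + 0.89 × (169 − 196) = 196 + 0.89 × -27 = 171.97 → 172
B = 15 + 0.89 × (171 − 15) = 15 + 0.89 × 156 = 153.84 → 154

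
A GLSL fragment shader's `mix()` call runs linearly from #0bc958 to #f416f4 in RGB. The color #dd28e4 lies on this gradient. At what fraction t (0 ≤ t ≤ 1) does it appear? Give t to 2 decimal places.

0.90

Invert the lerp on the R channel (largest span, 233): t = (221 − 11) / (244 − 11) = 210/233 = 0.90129.
Check on G: (40 − 201)/(22 − 201) = 0.8994 ✓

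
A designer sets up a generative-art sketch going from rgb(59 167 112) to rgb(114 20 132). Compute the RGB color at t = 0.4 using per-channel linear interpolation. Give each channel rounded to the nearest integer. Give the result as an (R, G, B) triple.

R = 59 + 0.4 × (114 − 59) = 59 + 0.4 × 55 = 81 → 81
G = 167 + 0.4 × (20 − 167) = 167 + 0.4 × -147 = 108.2 → 108
B = 112 + 0.4 × (132 − 112) = 112 + 0.4 × 20 = 120 → 120

(81, 108, 120)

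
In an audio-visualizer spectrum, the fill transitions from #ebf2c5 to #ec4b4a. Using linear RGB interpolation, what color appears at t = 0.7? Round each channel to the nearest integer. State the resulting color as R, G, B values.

#ebf2c5 → (235, 242, 197); #ec4b4a → (236, 75, 74).
R = 235 + 0.7 × (236 − 235) = 235 + 0.7 × 1 = 235.7 → 236
G = 242 + 0.7 × (75 − 242) = 242 + 0.7 × -167 = 125.1 → 125
B = 197 + 0.7 × (74 − 197) = 197 + 0.7 × -123 = 110.9 → 111
So the blended color is (236, 125, 111), about #ec7d6f.

(236, 125, 111)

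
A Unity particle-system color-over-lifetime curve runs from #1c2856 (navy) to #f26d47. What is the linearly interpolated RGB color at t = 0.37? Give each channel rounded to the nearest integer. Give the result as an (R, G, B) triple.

(107, 66, 80)

#1c2856 → (28, 40, 86); #f26d47 → (242, 109, 71).
R = 28 + 0.37 × (242 − 28) = 28 + 0.37 × 214 = 107.18 → 107
G = 40 + 0.37 × (109 − 40) = 40 + 0.37 × 69 = 65.53 → 66
B = 86 + 0.37 × (71 − 86) = 86 + 0.37 × -15 = 80.45 → 80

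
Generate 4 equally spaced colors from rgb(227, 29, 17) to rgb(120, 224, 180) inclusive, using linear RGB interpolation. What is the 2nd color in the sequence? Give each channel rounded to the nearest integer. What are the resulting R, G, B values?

(191, 94, 71)

With 4 swatches and endpoints inclusive, swatch 2 sits at t = (2 − 1)/(4 − 1) = 1/3 ≈ 0.3333.
R = 227 + 0.3333 × (120 − 227) = 191.337 → 191
G = 29 + 0.3333 × (224 − 29) = 93.993 → 94
B = 17 + 0.3333 × (180 − 17) = 71.328 → 71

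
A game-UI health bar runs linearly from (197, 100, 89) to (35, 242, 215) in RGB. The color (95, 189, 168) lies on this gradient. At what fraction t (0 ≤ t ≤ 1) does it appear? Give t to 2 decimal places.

0.63

Invert the lerp on the R channel (largest span, 162): t = (95 − 197) / (35 − 197) = -102/-162 = 0.62963.
Check on G: (189 − 100)/(242 − 100) = 0.6268 ✓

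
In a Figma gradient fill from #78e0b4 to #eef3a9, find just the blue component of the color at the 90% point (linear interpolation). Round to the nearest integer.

170

B₁ = 180 (from #78e0b4), B₂ = 169 (from #eef3a9).
B = 180 + 0.9 × (169 − 180) = 170.1 → 170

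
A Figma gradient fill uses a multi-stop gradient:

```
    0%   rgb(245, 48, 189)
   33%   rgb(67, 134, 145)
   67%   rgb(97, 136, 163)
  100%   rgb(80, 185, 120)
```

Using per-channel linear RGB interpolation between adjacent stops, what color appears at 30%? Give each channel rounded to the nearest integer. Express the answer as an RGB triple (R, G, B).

30% lies between the 0% and 33% stops, so the local fraction is t = (30 − 0)/(33 − 0) = 30/33 ≈ 0.9091.
R = 245 + 0.9091 × (67 − 245) = 83.18 → 83
G = 48 + 0.9091 × (134 − 48) = 126.183 → 126
B = 189 + 0.9091 × (145 − 189) = 149 → 149

(83, 126, 149)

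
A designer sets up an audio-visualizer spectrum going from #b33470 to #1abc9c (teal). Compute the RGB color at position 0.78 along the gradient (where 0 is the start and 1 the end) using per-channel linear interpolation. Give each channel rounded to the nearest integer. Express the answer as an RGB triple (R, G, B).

#b33470 → (179, 52, 112); #1abc9c → (26, 188, 156).
R = 179 + 0.78 × (26 − 179) = 179 + 0.78 × -153 = 59.66 → 60
G = 52 + 0.78 × (188 − 52) = 52 + 0.78 × 136 = 158.08 → 158
B = 112 + 0.78 × (156 − 112) = 112 + 0.78 × 44 = 146.32 → 146
So the blended color is (60, 158, 146), about #3c9e92.

(60, 158, 146)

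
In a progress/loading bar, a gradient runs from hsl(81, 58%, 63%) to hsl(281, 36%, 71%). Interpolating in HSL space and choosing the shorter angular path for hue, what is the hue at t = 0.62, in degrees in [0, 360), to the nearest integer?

Hue: 281 − 81 = 200°, but |200| > 180 so the shorter arc goes the other way: Δh = 200 − 360 = -160°.
H = 81 + 0.62 × (-160) = -18.2 → -18 → -18 mod 360 = 342°

342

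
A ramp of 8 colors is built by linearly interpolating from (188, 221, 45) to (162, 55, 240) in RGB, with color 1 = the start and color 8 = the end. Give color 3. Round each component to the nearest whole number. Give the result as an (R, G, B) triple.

With 8 swatches and endpoints inclusive, swatch 3 sits at t = (3 − 1)/(8 − 1) = 2/7 ≈ 0.2857.
R = 188 + 0.2857 × (162 − 188) = 180.572 → 181
G = 221 + 0.2857 × (55 − 221) = 173.574 → 174
B = 45 + 0.2857 × (240 − 45) = 100.712 → 101

(181, 174, 101)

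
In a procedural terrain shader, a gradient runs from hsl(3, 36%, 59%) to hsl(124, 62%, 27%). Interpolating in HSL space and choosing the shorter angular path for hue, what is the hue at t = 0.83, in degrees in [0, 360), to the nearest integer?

103

Hue arc: Δh = 124 − 3 = 121° (|Δh| ≤ 180, already the shorter path).
H = 3 + 0.83 × (121) = 103.43 → 103°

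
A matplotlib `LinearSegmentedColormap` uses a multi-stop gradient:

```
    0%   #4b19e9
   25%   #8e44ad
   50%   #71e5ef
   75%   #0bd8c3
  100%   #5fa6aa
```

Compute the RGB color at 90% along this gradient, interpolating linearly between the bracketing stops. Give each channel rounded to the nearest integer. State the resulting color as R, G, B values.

90% lies between the 75% and 100% stops, so the local fraction is t = (90 − 75)/(100 − 75) = 15/25 ≈ 0.6.
#0bd8c3 → (11, 216, 195); #5fa6aa → (95, 166, 170).
R = 11 + 0.6 × (95 − 11) = 61.4 → 61
G = 216 + 0.6 × (166 − 216) = 186 → 186
B = 195 + 0.6 × (170 − 195) = 180 → 180

(61, 186, 180)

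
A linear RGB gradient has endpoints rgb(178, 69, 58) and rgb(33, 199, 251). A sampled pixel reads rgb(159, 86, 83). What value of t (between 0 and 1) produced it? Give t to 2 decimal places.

0.13

Invert the lerp on the B channel (largest span, 193): t = (83 − 58) / (251 − 58) = 25/193 = 0.12953.
Check on R: (159 − 178)/(33 − 178) = 0.131 ✓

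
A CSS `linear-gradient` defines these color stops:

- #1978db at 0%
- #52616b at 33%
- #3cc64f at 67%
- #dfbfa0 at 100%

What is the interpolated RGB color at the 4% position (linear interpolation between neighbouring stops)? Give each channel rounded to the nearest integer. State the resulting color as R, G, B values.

(32, 117, 205)

4% lies between the 0% and 33% stops, so the local fraction is t = (4 − 0)/(33 − 0) = 4/33 ≈ 0.1212.
#1978db → (25, 120, 219); #52616b → (82, 97, 107).
R = 25 + 0.1212 × (82 − 25) = 31.908 → 32
G = 120 + 0.1212 × (97 − 120) = 117.212 → 117
B = 219 + 0.1212 × (107 − 219) = 205.426 → 205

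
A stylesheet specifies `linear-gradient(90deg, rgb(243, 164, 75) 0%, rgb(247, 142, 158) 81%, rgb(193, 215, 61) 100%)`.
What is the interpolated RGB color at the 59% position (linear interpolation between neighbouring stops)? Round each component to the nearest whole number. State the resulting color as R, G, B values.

(246, 148, 135)

59% lies between the 0% and 81% stops, so the local fraction is t = (59 − 0)/(81 − 0) = 59/81 ≈ 0.7284.
R = 243 + 0.7284 × (247 − 243) = 245.914 → 246
G = 164 + 0.7284 × (142 − 164) = 147.975 → 148
B = 75 + 0.7284 × (158 − 75) = 135.457 → 135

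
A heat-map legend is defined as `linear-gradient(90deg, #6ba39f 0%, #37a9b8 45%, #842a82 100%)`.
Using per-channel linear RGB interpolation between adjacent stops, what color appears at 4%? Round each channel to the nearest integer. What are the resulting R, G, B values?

(102, 164, 161)

4% lies between the 0% and 45% stops, so the local fraction is t = (4 − 0)/(45 − 0) = 4/45 ≈ 0.0889.
#6ba39f → (107, 163, 159); #37a9b8 → (55, 169, 184).
R = 107 + 0.0889 × (55 − 107) = 102.377 → 102
G = 163 + 0.0889 × (169 − 163) = 163.533 → 164
B = 159 + 0.0889 × (184 − 159) = 161.222 → 161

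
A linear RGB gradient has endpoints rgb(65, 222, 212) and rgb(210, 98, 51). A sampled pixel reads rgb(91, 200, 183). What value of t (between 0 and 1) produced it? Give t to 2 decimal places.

0.18

Invert the lerp on the B channel (largest span, 161): t = (183 − 212) / (51 − 212) = -29/-161 = 0.18012.
Check on R: (91 − 65)/(210 − 65) = 0.1793 ✓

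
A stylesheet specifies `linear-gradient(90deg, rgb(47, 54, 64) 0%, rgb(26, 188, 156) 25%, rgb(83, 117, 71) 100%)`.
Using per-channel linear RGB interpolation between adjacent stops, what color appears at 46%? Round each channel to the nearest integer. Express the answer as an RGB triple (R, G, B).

(42, 168, 132)

46% lies between the 25% and 100% stops, so the local fraction is t = (46 − 25)/(100 − 25) = 21/75 ≈ 0.28.
R = 26 + 0.28 × (83 − 26) = 41.96 → 42
G = 188 + 0.28 × (117 − 188) = 168.12 → 168
B = 156 + 0.28 × (71 − 156) = 132.2 → 132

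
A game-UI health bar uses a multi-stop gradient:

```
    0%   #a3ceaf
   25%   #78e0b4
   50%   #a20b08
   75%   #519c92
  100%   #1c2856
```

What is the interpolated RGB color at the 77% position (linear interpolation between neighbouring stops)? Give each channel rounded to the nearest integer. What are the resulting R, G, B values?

(77, 147, 141)

77% lies between the 75% and 100% stops, so the local fraction is t = (77 − 75)/(100 − 75) = 2/25 ≈ 0.08.
#519c92 → (81, 156, 146); #1c2856 → (28, 40, 86).
R = 81 + 0.08 × (28 − 81) = 76.76 → 77
G = 156 + 0.08 × (40 − 156) = 146.72 → 147
B = 146 + 0.08 × (86 − 146) = 141.2 → 141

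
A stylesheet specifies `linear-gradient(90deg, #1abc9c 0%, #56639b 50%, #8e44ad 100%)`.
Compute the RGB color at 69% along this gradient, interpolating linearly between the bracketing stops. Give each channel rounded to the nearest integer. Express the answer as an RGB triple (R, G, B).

(107, 87, 162)

69% lies between the 50% and 100% stops, so the local fraction is t = (69 − 50)/(100 − 50) = 19/50 ≈ 0.38.
#56639b → (86, 99, 155); #8e44ad → (142, 68, 173).
R = 86 + 0.38 × (142 − 86) = 107.28 → 107
G = 99 + 0.38 × (68 − 99) = 87.22 → 87
B = 155 + 0.38 × (173 − 155) = 161.84 → 162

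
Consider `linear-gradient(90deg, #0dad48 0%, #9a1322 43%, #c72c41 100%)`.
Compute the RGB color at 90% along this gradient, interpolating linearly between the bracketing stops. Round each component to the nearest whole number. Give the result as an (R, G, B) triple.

(191, 40, 60)

90% lies between the 43% and 100% stops, so the local fraction is t = (90 − 43)/(100 − 43) = 47/57 ≈ 0.8246.
#9a1322 → (154, 19, 34); #c72c41 → (199, 44, 65).
R = 154 + 0.8246 × (199 − 154) = 191.107 → 191
G = 19 + 0.8246 × (44 − 19) = 39.615 → 40
B = 34 + 0.8246 × (65 − 34) = 59.563 → 60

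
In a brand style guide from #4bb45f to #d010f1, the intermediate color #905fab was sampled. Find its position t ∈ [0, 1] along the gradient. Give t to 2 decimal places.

0.52

Invert the lerp on the G channel (largest span, 164): t = (95 − 180) / (16 − 180) = -85/-164 = 0.51829.
Check on R: (144 − 75)/(208 − 75) = 0.5188 ✓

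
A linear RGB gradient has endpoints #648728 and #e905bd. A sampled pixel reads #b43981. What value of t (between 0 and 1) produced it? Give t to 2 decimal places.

Invert the lerp on the B channel (largest span, 149): t = (129 − 40) / (189 − 40) = 89/149 = 0.59732.
Check on R: (180 − 100)/(233 − 100) = 0.6015 ✓

0.60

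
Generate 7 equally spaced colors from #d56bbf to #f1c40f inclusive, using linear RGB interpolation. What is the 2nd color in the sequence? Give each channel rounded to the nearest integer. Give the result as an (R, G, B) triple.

(218, 122, 162)

With 7 swatches and endpoints inclusive, swatch 2 sits at t = (2 − 1)/(7 − 1) = 1/6 ≈ 0.1667.
#d56bbf → (213, 107, 191); #f1c40f → (241, 196, 15).
R = 213 + 0.1667 × (241 − 213) = 217.668 → 218
G = 107 + 0.1667 × (196 − 107) = 121.836 → 122
B = 191 + 0.1667 × (15 − 191) = 161.661 → 162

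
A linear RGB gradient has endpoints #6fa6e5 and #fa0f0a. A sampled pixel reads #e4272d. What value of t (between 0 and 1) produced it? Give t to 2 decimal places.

Invert the lerp on the B channel (largest span, 219): t = (45 − 229) / (10 − 229) = -184/-219 = 0.84018.
Check on R: (228 − 111)/(250 − 111) = 0.8417 ✓

0.84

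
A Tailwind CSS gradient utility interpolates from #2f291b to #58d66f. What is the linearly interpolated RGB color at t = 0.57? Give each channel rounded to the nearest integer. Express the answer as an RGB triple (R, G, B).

(70, 140, 75)

#2f291b → (47, 41, 27); #58d66f → (88, 214, 111).
R = 47 + 0.57 × (88 − 47) = 47 + 0.57 × 41 = 70.37 → 70
G = 41 + 0.57 × (214 − 41) = 41 + 0.57 × 173 = 139.61 → 140
B = 27 + 0.57 × (111 − 27) = 27 + 0.57 × 84 = 74.88 → 75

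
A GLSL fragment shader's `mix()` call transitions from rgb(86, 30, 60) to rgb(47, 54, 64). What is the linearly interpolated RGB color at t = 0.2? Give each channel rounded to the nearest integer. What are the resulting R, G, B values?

R = 86 + 0.2 × (47 − 86) = 86 + 0.2 × -39 = 78.2 → 78
G = 30 + 0.2 × (54 − 30) = 30 + 0.2 × 24 = 34.8 → 35
B = 60 + 0.2 × (64 − 60) = 60 + 0.2 × 4 = 60.8 → 61

(78, 35, 61)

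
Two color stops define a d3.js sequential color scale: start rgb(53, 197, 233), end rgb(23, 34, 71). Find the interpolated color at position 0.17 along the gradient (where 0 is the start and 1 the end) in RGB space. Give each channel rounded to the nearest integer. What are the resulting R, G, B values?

R = 53 + 0.17 × (23 − 53) = 53 + 0.17 × -30 = 47.9 → 48
G = 197 + 0.17 × (34 − 197) = 197 + 0.17 × -163 = 169.29 → 169
B = 233 + 0.17 × (71 − 233) = 233 + 0.17 × -162 = 205.46 → 205

(48, 169, 205)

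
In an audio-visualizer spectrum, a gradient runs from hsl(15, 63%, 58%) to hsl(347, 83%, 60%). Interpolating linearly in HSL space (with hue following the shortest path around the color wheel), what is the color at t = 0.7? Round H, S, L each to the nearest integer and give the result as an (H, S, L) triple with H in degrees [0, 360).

(355, 77, 59)

Hue: 347 − 15 = 332°, but |332| > 180 so the shorter arc goes the other way: Δh = 332 − 360 = -28°.
H = 15 + 0.7 × (-28) = -4.6 → -5 → -5 mod 360 = 355°
S = 63 + 0.7 × (83 − 63) = 77 → 77%
L = 58 + 0.7 × (60 − 58) = 59.4 → 59%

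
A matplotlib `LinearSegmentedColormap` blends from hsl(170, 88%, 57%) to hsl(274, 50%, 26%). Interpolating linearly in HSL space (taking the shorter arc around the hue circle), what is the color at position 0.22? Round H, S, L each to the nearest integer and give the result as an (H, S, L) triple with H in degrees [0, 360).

Hue arc: Δh = 274 − 170 = 104° (|Δh| ≤ 180, already the shorter path).
H = 170 + 0.22 × (104) = 192.88 → 193°
S = 88 + 0.22 × (50 − 88) = 79.64 → 80%
L = 57 + 0.22 × (26 − 57) = 50.18 → 50%

(193, 80, 50)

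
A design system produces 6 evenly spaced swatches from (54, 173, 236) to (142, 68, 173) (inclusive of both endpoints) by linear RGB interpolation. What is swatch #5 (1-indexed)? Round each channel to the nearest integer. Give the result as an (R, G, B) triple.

With 6 swatches and endpoints inclusive, swatch 5 sits at t = (5 − 1)/(6 − 1) = 4/5 ≈ 0.8.
R = 54 + 0.8 × (142 − 54) = 124.4 → 124
G = 173 + 0.8 × (68 − 173) = 89 → 89
B = 236 + 0.8 × (173 − 236) = 185.6 → 186

(124, 89, 186)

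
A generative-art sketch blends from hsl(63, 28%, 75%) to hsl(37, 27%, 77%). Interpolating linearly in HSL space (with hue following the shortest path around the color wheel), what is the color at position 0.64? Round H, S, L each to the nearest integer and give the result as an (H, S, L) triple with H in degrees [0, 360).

Hue arc: Δh = 37 − 63 = -26° (|Δh| ≤ 180, already the shorter path).
H = 63 + 0.64 × (-26) = 46.36 → 46°
S = 28 + 0.64 × (27 − 28) = 27.36 → 27%
L = 75 + 0.64 × (77 − 75) = 76.28 → 76%

(46, 27, 76)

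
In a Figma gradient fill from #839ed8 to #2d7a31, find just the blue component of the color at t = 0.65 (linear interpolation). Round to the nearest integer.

B₁ = 216 (from #839ed8), B₂ = 49 (from #2d7a31).
B = 216 + 0.65 × (49 − 216) = 107.45 → 107

107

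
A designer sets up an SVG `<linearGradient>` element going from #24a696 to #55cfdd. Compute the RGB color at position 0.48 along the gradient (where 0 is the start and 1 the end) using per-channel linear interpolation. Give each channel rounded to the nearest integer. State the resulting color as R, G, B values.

(60, 186, 184)

#24a696 → (36, 166, 150); #55cfdd → (85, 207, 221).
R = 36 + 0.48 × (85 − 36) = 36 + 0.48 × 49 = 59.52 → 60
G = 166 + 0.48 × (207 − 166) = 166 + 0.48 × 41 = 185.68 → 186
B = 150 + 0.48 × (221 − 150) = 150 + 0.48 × 71 = 184.08 → 184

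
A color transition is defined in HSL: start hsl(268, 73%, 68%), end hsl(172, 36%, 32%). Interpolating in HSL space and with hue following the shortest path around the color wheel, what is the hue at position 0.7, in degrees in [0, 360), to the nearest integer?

Hue arc: Δh = 172 − 268 = -96° (|Δh| ≤ 180, already the shorter path).
H = 268 + 0.7 × (-96) = 200.8 → 201°

201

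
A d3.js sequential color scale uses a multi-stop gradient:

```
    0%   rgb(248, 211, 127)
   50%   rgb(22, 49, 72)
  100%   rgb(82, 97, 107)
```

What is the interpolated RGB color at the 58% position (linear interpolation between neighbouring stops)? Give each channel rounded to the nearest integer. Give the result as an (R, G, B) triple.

58% lies between the 50% and 100% stops, so the local fraction is t = (58 − 50)/(100 − 50) = 8/50 ≈ 0.16.
R = 22 + 0.16 × (82 − 22) = 31.6 → 32
G = 49 + 0.16 × (97 − 49) = 56.68 → 57
B = 72 + 0.16 × (107 − 72) = 77.6 → 78

(32, 57, 78)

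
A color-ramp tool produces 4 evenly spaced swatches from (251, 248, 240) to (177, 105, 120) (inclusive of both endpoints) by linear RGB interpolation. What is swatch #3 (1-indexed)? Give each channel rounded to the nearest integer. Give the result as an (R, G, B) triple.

With 4 swatches and endpoints inclusive, swatch 3 sits at t = (3 − 1)/(4 − 1) = 2/3 ≈ 0.6667.
R = 251 + 0.6667 × (177 − 251) = 201.664 → 202
G = 248 + 0.6667 × (105 − 248) = 152.662 → 153
B = 240 + 0.6667 × (120 − 240) = 159.996 → 160

(202, 153, 160)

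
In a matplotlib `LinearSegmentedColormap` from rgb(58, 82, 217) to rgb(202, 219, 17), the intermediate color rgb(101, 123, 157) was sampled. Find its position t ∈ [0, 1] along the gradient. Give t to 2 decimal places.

0.30

Invert the lerp on the B channel (largest span, 200): t = (157 − 217) / (17 − 217) = -60/-200 = 0.3.
Check on R: (101 − 58)/(202 − 58) = 0.2986 ✓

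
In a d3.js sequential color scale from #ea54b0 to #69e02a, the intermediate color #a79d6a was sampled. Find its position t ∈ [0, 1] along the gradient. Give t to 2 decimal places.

Invert the lerp on the G channel (largest span, 140): t = (157 − 84) / (224 − 84) = 73/140 = 0.52143.
Check on R: (167 − 234)/(105 − 234) = 0.5194 ✓

0.52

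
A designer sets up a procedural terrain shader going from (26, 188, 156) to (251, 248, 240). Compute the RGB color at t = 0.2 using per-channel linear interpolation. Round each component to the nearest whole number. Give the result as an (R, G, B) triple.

(71, 200, 173)

R = 26 + 0.2 × (251 − 26) = 26 + 0.2 × 225 = 71 → 71
G = 188 + 0.2 × (248 − 188) = 188 + 0.2 × 60 = 200 → 200
B = 156 + 0.2 × (240 − 156) = 156 + 0.2 × 84 = 172.8 → 173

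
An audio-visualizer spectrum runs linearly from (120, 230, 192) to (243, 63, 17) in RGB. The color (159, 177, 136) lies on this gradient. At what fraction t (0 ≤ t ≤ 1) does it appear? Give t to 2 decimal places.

Invert the lerp on the B channel (largest span, 175): t = (136 − 192) / (17 − 192) = -56/-175 = 0.32.
Check on R: (159 − 120)/(243 − 120) = 0.3171 ✓

0.32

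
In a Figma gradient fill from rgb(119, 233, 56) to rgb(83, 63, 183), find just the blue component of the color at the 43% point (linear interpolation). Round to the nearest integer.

111

B = 56 + 0.43 × (183 − 56) = 110.61 → 111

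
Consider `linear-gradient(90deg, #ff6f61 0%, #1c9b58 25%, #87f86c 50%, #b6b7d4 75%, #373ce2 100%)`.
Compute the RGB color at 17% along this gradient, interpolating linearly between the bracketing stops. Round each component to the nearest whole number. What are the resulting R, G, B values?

(101, 141, 91)

17% lies between the 0% and 25% stops, so the local fraction is t = (17 − 0)/(25 − 0) = 17/25 ≈ 0.68.
#ff6f61 → (255, 111, 97); #1c9b58 → (28, 155, 88).
R = 255 + 0.68 × (28 − 255) = 100.64 → 101
G = 111 + 0.68 × (155 − 111) = 140.92 → 141
B = 97 + 0.68 × (88 − 97) = 90.88 → 91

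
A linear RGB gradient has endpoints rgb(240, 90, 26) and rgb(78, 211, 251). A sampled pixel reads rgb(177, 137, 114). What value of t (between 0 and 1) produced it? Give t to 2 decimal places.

Invert the lerp on the B channel (largest span, 225): t = (114 − 26) / (251 − 26) = 88/225 = 0.39111.
Check on R: (177 − 240)/(78 − 240) = 0.3889 ✓

0.39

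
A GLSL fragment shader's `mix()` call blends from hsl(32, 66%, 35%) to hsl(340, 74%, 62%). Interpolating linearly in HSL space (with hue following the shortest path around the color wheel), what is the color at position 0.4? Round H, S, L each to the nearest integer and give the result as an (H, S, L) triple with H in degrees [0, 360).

(11, 69, 46)

Hue: 340 − 32 = 308°, but |308| > 180 so the shorter arc goes the other way: Δh = 308 − 360 = -52°.
H = 32 + 0.4 × (-52) = 11.2 → 11°
S = 66 + 0.4 × (74 − 66) = 69.2 → 69%
L = 35 + 0.4 × (62 − 35) = 45.8 → 46%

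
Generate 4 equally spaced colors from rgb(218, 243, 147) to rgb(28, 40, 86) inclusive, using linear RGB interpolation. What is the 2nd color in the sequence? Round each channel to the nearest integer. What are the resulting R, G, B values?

With 4 swatches and endpoints inclusive, swatch 2 sits at t = (2 − 1)/(4 − 1) = 1/3 ≈ 0.3333.
R = 218 + 0.3333 × (28 − 218) = 154.673 → 155
G = 243 + 0.3333 × (40 − 243) = 175.34 → 175
B = 147 + 0.3333 × (86 − 147) = 126.669 → 127

(155, 175, 127)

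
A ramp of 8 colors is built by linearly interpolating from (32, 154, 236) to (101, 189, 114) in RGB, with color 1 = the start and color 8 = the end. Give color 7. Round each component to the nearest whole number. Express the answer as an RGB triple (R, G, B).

With 8 swatches and endpoints inclusive, swatch 7 sits at t = (7 − 1)/(8 − 1) = 6/7 ≈ 0.8571.
R = 32 + 0.8571 × (101 − 32) = 91.14 → 91
G = 154 + 0.8571 × (189 − 154) = 183.999 → 184
B = 236 + 0.8571 × (114 − 236) = 131.434 → 131

(91, 184, 131)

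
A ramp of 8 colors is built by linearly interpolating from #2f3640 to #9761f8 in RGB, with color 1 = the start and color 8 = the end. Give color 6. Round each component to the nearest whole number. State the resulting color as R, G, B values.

(121, 85, 195)

With 8 swatches and endpoints inclusive, swatch 6 sits at t = (6 − 1)/(8 − 1) = 5/7 ≈ 0.7143.
#2f3640 → (47, 54, 64); #9761f8 → (151, 97, 248).
R = 47 + 0.7143 × (151 − 47) = 121.287 → 121
G = 54 + 0.7143 × (97 − 54) = 84.715 → 85
B = 64 + 0.7143 × (248 − 64) = 195.431 → 195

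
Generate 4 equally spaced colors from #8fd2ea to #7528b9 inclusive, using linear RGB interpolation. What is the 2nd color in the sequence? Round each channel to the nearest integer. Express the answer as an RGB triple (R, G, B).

With 4 swatches and endpoints inclusive, swatch 2 sits at t = (2 − 1)/(4 − 1) = 1/3 ≈ 0.3333.
#8fd2ea → (143, 210, 234); #7528b9 → (117, 40, 185).
R = 143 + 0.3333 × (117 − 143) = 134.334 → 134
G = 210 + 0.3333 × (40 − 210) = 153.339 → 153
B = 234 + 0.3333 × (185 − 234) = 217.668 → 218

(134, 153, 218)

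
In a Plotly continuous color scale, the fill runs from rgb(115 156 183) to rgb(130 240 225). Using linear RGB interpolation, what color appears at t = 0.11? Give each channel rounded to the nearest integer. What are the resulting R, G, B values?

R = 115 + 0.11 × (130 − 115) = 115 + 0.11 × 15 = 116.65 → 117
G = 156 + 0.11 × (240 − 156) = 156 + 0.11 × 84 = 165.24 → 165
B = 183 + 0.11 × (225 − 183) = 183 + 0.11 × 42 = 187.62 → 188
So the blended color is (117, 165, 188), about #75a5bc.

(117, 165, 188)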